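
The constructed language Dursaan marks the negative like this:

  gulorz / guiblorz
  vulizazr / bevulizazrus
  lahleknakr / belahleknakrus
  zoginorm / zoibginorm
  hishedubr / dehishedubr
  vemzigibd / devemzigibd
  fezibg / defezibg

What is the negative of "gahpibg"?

hishedubr and lahleknakr both end in -r yet inflect differently (dehishedubr, belahleknakrus), so the final letter is not what conditions the rule; the second-to-last letter is.
"gahpibg" has second-to-last letter 'b'. The stems whose second-to-last letter is 'b' (fezibg → defezibg, hishedubr → dehishedubr, vemzigibd → devemzigibd) add the prefix de-.
So gahpibg → degahpibg.

degahpibg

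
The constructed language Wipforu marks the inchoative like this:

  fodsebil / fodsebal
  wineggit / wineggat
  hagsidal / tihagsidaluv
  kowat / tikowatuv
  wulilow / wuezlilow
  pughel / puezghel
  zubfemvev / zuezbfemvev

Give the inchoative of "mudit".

mudat

fodsebil and hagsidal both end in -l yet inflect differently (fodsebal, tihagsidaluv), so the final letter is not what conditions the rule; the last vowel is.
"mudit" has last vowel 'i'. The stems whose last vowel is 'i' (fodsebil → fodsebal, wineggit → wineggat) change the last vowel to 'a'.
So mudit → mudat.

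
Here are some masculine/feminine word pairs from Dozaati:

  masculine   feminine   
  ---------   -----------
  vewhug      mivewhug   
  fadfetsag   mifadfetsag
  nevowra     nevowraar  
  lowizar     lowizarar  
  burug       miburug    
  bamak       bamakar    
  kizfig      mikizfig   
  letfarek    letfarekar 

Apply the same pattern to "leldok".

fadfetsag and nevowra both have last vowel 'a' yet inflect differently (mifadfetsag, nevowraar), so the last vowel is not what conditions the rule; the final letter is.
"leldok" ends in -k. The stems ending in -k (letfarek → letfarekar, bamak → bamakar) add -ar.
So leldok → leldokar.

leldokar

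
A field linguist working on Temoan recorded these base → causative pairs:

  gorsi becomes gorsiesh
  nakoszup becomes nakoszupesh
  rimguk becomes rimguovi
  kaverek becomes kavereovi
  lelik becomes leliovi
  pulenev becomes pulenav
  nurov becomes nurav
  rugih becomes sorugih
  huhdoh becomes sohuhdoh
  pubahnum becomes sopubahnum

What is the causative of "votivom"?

sovotivom

"votivom" ends in -m. The one such stem in the data (pubahnum → sopubahnum) adds the prefix so-, so the same rule applies.
The other patterns: stems ending in -i or -p add -esh; stems ending in -k drop the final letter and add -ovi; stems ending in -v change the last vowel to 'a'.
So votivom → sovotivom.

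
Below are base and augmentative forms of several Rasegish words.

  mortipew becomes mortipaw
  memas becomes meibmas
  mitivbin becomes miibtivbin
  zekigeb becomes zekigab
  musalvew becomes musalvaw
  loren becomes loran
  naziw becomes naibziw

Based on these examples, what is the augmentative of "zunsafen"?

musalvew and naziw both end in -w yet inflect differently (musalvaw, naibziw), so the final letter is not what conditions the rule; the last vowel is.
"zunsafen" has last vowel 'e'. The stems whose last vowel is 'e' (loren → loran, musalvew → musalvaw, zekigeb → zekigab) change the last vowel to 'a'.
The other pattern: stems whose last vowel is 'a' or 'i' insert -ib- after the first vowel.
So zunsafen → zunsafan.

zunsafan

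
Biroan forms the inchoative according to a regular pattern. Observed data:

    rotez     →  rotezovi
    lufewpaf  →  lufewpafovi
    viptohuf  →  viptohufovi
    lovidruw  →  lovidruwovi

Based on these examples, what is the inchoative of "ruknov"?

ruknovovi

Every pair shown (rotez → rotezovi, lufewpaf → lufewpafovi, viptohuf → viptohufovi, …) follows the same rule: add -ovi.
So ruknov → ruknovovi.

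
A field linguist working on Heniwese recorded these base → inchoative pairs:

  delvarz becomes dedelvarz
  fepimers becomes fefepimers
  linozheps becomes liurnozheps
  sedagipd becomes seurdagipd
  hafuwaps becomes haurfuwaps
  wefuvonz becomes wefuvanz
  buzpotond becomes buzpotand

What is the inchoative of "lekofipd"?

"lekofipd" has second-to-last letter 'p'. The stems whose second-to-last letter is 'p' (linozheps → liurnozheps, sedagipd → seurdagipd, hafuwaps → haurfuwaps) insert -ur- after the first vowel.
The other patterns: stems whose second-to-last letter is 'r' repeat the first consonant+vowel as a prefix; stems whose second-to-last letter is 'n' change the last vowel to 'a'.
So lekofipd → leurkofipd.

leurkofipd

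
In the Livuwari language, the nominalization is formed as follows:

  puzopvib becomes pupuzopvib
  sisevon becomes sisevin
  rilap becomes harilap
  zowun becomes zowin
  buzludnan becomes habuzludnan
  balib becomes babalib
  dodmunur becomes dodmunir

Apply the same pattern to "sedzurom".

buzludnan and zowun both end in -n yet inflect differently (habuzludnan, zowin), so the final letter is not what conditions the rule; the last vowel is.
"sedzurom" has last vowel 'o'. The one such stem in the data (sisevon → sisevin) changes the last vowel to 'i' (as do zowun, dodmunur), so the same rule applies.
The other patterns: stems whose last vowel is 'a' add the prefix ha-; stems whose last vowel is 'i' repeat the first consonant+vowel as a prefix.
So sedzurom → sedzurim.

sedzurim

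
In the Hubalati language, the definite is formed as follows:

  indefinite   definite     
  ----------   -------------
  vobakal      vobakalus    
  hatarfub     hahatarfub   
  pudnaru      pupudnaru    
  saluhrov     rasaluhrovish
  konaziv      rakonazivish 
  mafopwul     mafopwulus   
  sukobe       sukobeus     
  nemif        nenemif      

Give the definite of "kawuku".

kakawuku

"kawuku" ends in -u. The one such stem in the data (pudnaru → pupudnaru) repeats the first consonant+vowel as a prefix (as do hatarfub, nemif), so the same rule applies.
The other patterns: stems ending in -e or -l add -us; stems ending in -v add ra- … -ish around the stem.
So kawuku → kakawuku.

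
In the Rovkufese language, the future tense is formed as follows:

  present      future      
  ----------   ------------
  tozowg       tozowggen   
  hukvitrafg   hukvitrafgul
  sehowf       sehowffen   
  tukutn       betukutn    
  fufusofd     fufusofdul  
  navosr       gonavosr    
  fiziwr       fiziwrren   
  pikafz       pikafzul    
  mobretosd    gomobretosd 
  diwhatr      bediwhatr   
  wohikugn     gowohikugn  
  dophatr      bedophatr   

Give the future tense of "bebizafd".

bebizafdul

"bebizafd" has second-to-last letter 'f'. The stems whose second-to-last letter is 'f' (pikafz → pikafzul, fufusofd → fufusofdul, hukvitrafg → hukvitrafgul) add -ul.
The other patterns: stems whose second-to-last letter is 'w' double the final consonant and add -en; stems whose second-to-last letter is 't' add the prefix be-; stems whose second-to-last letter is 'g' or 's' add the prefix go-.
So bebizafd → bebizafdul.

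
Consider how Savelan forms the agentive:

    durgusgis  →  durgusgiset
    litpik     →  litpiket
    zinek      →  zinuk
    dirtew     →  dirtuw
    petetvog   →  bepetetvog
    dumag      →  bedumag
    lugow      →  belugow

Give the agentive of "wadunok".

"wadunok" has last vowel 'o'. The stems whose last vowel is 'o' (petetvog → bepetetvog, lugow → belugow) add the prefix be-.
So wadunok → bewadunok.

bewadunok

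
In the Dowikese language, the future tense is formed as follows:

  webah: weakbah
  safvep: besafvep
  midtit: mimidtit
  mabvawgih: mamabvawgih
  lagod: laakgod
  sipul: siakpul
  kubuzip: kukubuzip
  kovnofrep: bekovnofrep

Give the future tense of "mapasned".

bemapasned

kubuzip and safvep both end in -p yet inflect differently (kukubuzip, besafvep), so the final letter is not what conditions the rule; the last vowel is.
"mapasned" has last vowel 'e'. The stems whose last vowel is 'e' (safvep → besafvep, kovnofrep → bekovnofrep) add the prefix be-.
The other patterns: stems whose last vowel is 'i' repeat the first consonant+vowel as a prefix; stems whose last vowel is 'a', 'o' or 'u' insert -ak- after the first vowel.
So mapasned → bemapasned.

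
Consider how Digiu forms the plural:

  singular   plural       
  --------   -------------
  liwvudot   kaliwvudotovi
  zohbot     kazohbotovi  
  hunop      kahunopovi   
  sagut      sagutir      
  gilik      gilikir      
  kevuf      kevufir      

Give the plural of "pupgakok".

kapupgakokovi

liwvudot and sagut both end in -t yet inflect differently (kaliwvudotovi, sagutir), so the final letter is not what conditions the rule; the last vowel is.
"pupgakok" has last vowel 'o'. The stems whose last vowel is 'o' (liwvudot → kaliwvudotovi, zohbot → kazohbotovi, hunop → kahunopovi) add ka- … -ovi around the stem.
The other pattern: stems whose last vowel is 'i' or 'u' add -ir.
So pupgakok → kapupgakokovi.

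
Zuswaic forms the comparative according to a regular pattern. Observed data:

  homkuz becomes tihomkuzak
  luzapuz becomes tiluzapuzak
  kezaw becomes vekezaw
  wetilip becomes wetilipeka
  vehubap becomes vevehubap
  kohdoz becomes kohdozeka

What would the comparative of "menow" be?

menoweka

"menow" has last vowel 'o'. The one such stem in the data (kohdoz → kohdozeka) adds -eka, so the same rule applies.
The other patterns: stems whose last vowel is 'a' add the prefix ve-; stems whose last vowel is 'u' add ti- … -ak around the stem.
So menow → menoweka.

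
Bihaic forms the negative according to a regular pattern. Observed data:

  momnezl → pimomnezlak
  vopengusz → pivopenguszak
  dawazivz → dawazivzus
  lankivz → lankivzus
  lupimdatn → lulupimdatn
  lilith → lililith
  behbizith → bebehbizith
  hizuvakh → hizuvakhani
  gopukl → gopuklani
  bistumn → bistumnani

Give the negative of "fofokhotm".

fofofokhotm

"fofokhotm" has second-to-last letter 't'. The stems whose second-to-last letter is 't' (lupimdatn → lulupimdatn, lilith → lililith, behbizith → bebehbizith) repeat the first consonant+vowel as a prefix.
The other patterns: stems whose second-to-last letter is 's' or 'z' add pi- … -ak around the stem; stems whose second-to-last letter is 'v' add -us; stems whose second-to-last letter is 'k' or 'm' add -ani.
So fofokhotm → fofofokhotm.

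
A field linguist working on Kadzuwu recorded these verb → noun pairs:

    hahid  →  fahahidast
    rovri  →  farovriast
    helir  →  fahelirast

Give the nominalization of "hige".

fahigeast

Every pair shown (hahid → fahahidast, rovri → farovriast, helir → fahelirast) follows the same rule: add fa- … -ast around the stem.
So hige → fahigeast.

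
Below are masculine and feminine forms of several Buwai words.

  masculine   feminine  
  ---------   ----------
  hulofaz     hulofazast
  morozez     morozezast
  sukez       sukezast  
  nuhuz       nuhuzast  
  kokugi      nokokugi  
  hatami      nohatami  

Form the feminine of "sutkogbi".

nosutkogbi

"sutkogbi" ends in -i. The stems ending in -i (kokugi → nokokugi, hatami → nohatami) add the prefix no-.
The other pattern: stems ending in -z add -ast.
So sutkogbi → nosutkogbi.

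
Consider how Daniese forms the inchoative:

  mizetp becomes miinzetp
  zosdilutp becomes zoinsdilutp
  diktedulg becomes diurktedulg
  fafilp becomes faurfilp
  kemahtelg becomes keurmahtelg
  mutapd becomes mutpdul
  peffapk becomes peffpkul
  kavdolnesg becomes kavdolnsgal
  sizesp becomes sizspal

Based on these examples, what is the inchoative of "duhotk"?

mizetp and fafilp both end in -p yet inflect differently (miinzetp, faurfilp), so the final letter is not what conditions the rule; the second-to-last letter is.
"duhotk" has second-to-last letter 't'. The stems whose second-to-last letter is 't' (mizetp → miinzetp, zosdilutp → zoinsdilutp) insert -in- after the first vowel.
So duhotk → duinhotk.

duinhotk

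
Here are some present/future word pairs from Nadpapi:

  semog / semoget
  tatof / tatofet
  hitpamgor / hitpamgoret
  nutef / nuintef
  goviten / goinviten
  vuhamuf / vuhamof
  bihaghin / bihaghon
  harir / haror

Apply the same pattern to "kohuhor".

kohuhoret

tatof and nutef both end in -f yet inflect differently (tatofet, nuintef), so the final letter is not what conditions the rule; the last vowel is.
"kohuhor" has last vowel 'o'. The stems whose last vowel is 'o' (semog → semoget, tatof → tatofet, hitpamgor → hitpamgoret) add -et.
So kohuhor → kohuhoret.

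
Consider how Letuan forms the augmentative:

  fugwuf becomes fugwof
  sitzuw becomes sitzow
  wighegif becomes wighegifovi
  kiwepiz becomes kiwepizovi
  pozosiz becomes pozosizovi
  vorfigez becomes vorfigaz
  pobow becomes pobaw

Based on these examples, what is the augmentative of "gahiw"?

gahiwovi

fugwuf and wighegif both end in -f yet inflect differently (fugwof, wighegifovi), so the final letter is not what conditions the rule; the last vowel is.
"gahiw" has last vowel 'i'. The stems whose last vowel is 'i' (wighegif → wighegifovi, kiwepiz → kiwepizovi, pozosiz → pozosizovi) add -ovi.
The other patterns: stems whose last vowel is 'u' change the last vowel to 'o'; stems whose last vowel is 'e' or 'o' change the last vowel to 'a'.
So gahiw → gahiwovi.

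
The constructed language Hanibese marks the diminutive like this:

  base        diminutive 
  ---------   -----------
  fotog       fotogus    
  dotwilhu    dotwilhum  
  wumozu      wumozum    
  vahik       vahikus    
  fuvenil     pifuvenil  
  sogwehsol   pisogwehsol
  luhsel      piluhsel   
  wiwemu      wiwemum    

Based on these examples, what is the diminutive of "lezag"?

sogwehsol and fotog both have last vowel 'o' yet inflect differently (pisogwehsol, fotogus), so the last vowel is not what conditions the rule; the final letter is.
"lezag" ends in -g. The one such stem in the data (fotog → fotogus) adds -us, so the same rule applies.
So lezag → lezagus.

lezagus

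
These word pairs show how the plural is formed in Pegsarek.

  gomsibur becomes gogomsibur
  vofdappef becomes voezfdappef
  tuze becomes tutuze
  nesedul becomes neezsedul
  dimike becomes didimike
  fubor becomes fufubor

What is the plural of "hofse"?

dimike and vofdappef both have last vowel 'e' yet inflect differently (didimike, voezfdappef), so the last vowel is not what conditions the rule; the final letter is.
"hofse" ends in -e. The stems ending in -e (dimike → didimike, tuze → tutuze) repeat the first consonant+vowel as a prefix.
So hofse → hohofse.

hohofse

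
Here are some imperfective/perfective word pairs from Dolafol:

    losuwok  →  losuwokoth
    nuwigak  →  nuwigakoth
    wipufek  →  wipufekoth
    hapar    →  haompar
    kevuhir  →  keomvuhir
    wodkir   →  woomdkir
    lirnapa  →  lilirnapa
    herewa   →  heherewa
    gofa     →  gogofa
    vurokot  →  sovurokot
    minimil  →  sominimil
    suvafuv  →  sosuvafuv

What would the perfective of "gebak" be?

"gebak" ends in -k. The stems ending in -k (losuwok → losuwokoth, nuwigak → nuwigakoth, wipufek → wipufekoth) add -oth.
The other patterns: stems ending in -r insert -om- after the first vowel; stems ending in -a repeat the first consonant+vowel as a prefix; stems ending in -l, -t or -v add the prefix so-.
So gebak → gebakoth.

gebakoth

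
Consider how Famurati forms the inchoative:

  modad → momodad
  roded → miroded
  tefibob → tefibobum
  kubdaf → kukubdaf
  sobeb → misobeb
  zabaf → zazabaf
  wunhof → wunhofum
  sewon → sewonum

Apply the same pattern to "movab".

momovab

modad and roded both end in -d yet inflect differently (momodad, miroded), so the final letter is not what conditions the rule; the last vowel is.
"movab" has last vowel 'a'. The stems whose last vowel is 'a' (modad → momodad, kubdaf → kukubdaf, zabaf → zazabaf) repeat the first consonant+vowel as a prefix.
The other patterns: stems whose last vowel is 'e' add the prefix mi-; stems whose last vowel is 'o' add -um.
So movab → momovab.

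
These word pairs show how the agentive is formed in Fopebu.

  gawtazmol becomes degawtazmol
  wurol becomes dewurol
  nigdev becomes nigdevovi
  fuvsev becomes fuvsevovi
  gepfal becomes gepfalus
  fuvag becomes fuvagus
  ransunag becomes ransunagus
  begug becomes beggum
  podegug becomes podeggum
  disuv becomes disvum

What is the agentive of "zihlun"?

gawtazmol and gepfal both end in -l yet inflect differently (degawtazmol, gepfalus), so the final letter is not what conditions the rule; the last vowel is.
"zihlun" has last vowel 'u'. The stems whose last vowel is 'u' (begug → beggum, podegug → podeggum, disuv → disvum) delete the last vowel and add -um.
The other patterns: stems whose last vowel is 'o' add the prefix de-; stems whose last vowel is 'e' add -ovi; stems whose last vowel is 'a' add -us.
So zihlun → zihlnum.

zihlnum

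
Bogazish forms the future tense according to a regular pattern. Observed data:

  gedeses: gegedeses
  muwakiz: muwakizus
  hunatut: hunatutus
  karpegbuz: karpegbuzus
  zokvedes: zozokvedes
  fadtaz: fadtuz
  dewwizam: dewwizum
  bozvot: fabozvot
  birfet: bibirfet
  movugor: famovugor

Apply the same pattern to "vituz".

vituzus

bozvot and birfet both end in -t yet inflect differently (fabozvot, bibirfet), so the final letter is not what conditions the rule; the last vowel is.
"vituz" has last vowel 'u'. The stems whose last vowel is 'u' (karpegbuz → karpegbuzus, hunatut → hunatutus) add -us.
So vituz → vituzus.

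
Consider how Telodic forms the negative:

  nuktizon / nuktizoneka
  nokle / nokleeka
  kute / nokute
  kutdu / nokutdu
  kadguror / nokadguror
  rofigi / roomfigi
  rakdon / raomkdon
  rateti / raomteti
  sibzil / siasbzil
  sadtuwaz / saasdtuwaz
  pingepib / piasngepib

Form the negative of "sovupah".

soasvupah

nokle and kute both end in -e yet inflect differently (nokleeka, nokute), so the final letter is not what conditions the rule; the first letter is.
"sovupah" begins with s-. The stems beginning with s- (sibzil → siasbzil, sadtuwaz → saasdtuwaz) insert -as- after the first vowel.
So sovupah → soasvupah.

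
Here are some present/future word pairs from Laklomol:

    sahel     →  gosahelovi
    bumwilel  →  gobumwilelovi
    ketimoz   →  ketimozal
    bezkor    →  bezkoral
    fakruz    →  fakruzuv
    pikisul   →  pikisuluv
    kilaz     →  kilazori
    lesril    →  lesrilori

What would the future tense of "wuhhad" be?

"wuhhad" has last vowel 'a'. The one such stem in the data (kilaz → kilazori) adds -ori, so the same rule applies.
So wuhhad → wuhhadori.

wuhhadori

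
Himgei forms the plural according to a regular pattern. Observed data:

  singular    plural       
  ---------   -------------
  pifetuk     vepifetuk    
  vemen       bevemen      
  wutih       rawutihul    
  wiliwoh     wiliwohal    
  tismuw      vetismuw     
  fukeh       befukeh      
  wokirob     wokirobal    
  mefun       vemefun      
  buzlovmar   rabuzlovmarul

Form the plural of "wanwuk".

vewanwuk

wiliwoh and wutih both end in -h yet inflect differently (wiliwohal, rawutihul), so the final letter is not what conditions the rule; the last vowel is.
"wanwuk" has last vowel 'u'. The stems whose last vowel is 'u' (tismuw → vetismuw, pifetuk → vepifetuk, mefun → vemefun) add the prefix ve-.
So wanwuk → vewanwuk.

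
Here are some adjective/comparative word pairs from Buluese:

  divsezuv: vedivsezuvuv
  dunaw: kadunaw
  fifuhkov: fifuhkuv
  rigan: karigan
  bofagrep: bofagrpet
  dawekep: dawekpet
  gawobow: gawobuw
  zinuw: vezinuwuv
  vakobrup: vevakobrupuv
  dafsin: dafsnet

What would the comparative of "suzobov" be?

zinuw and dunaw both end in -w yet inflect differently (vezinuwuv, kadunaw), so the final letter is not what conditions the rule; the last vowel is.
"suzobov" has last vowel 'o'. The stems whose last vowel is 'o' (fifuhkov → fifuhkuv, gawobow → gawobuw) change the last vowel to 'u'.
So suzobov → suzobuv.

suzobuv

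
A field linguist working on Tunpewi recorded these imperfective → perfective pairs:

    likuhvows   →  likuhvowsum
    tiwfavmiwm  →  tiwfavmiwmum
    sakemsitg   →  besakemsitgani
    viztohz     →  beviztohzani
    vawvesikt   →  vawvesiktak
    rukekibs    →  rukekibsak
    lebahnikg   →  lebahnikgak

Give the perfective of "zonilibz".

zonilibzak

"zonilibz" has second-to-last letter 'b'. The one such stem in the data (rukekibs → rukekibsak) adds -ak, so the same rule applies.
The other patterns: stems whose second-to-last letter is 'w' add -um; stems whose second-to-last letter is 'h' or 't' add be- … -ani around the stem.
So zonilibz → zonilibzak.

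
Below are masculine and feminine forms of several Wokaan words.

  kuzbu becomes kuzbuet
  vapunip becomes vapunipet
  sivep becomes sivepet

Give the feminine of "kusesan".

kusesanet

Every pair shown (kuzbu → kuzbuet, vapunip → vapunipet, sivep → sivepet) follows the same rule: add -et.
So kusesan → kusesanet.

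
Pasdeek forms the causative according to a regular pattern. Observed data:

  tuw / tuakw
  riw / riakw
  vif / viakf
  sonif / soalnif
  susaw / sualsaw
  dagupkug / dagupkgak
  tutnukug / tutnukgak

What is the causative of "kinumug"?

vif and sonif both end in -f yet inflect differently (viakf, soalnif), so the final letter is not what conditions the rule; the number of vowels is.
"kinumug" has 3 vowels. The stems with 3 vowels (dagupkug → dagupkgak, tutnukug → tutnukgak) delete the last vowel and add -ak.
So kinumug → kinumgak.

kinumgak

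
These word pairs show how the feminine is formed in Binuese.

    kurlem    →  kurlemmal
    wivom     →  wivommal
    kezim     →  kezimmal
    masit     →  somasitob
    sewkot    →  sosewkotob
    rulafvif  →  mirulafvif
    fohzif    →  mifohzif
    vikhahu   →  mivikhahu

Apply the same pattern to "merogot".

somerogotob

kezim and masit both have last vowel 'i' yet inflect differently (kezimmal, somasitob), so the last vowel is not what conditions the rule; the final letter is.
"merogot" ends in -t. The stems ending in -t (masit → somasitob, sewkot → sosewkotob) add so- … -ob around the stem.
The other patterns: stems ending in -m double the final consonant and add -al; stems ending in -f or -u add the prefix mi-.
So merogot → somerogotob.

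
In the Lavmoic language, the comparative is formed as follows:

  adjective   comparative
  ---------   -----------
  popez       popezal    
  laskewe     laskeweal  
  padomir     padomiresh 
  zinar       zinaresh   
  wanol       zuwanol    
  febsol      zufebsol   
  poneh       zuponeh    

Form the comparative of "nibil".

zunibil

popez and poneh both have last vowel 'e' yet inflect differently (popezal, zuponeh), so the last vowel is not what conditions the rule; the final letter is.
"nibil" ends in -l. The stems ending in -l (wanol → zuwanol, febsol → zufebsol) add the prefix zu-.
The other patterns: stems ending in -e or -z add -al; stems ending in -r add -esh.
So nibil → zunibil.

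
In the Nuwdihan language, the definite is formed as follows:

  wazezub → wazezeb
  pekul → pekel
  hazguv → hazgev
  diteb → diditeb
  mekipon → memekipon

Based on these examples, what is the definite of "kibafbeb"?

kikibafbeb

wazezub and diteb both end in -b yet inflect differently (wazezeb, diditeb), so the final letter is not what conditions the rule; the last vowel is.
"kibafbeb" has last vowel 'e'. The one such stem in the data (diteb → diditeb) repeats the first consonant+vowel as a prefix (as does mekipon), so the same rule applies.
The other pattern: stems whose last vowel is 'u' change the last vowel to 'e'.
So kibafbeb → kikibafbeb.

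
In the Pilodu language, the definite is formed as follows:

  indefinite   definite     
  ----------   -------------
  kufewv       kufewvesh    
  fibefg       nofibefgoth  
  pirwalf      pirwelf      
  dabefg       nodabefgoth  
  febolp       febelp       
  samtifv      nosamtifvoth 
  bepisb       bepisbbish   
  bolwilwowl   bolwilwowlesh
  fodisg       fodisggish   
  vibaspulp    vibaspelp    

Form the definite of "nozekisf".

nozekisffish

samtifv and kufewv both end in -v yet inflect differently (nosamtifvoth, kufewvesh), so the final letter is not what conditions the rule; the second-to-last letter is.
"nozekisf" has second-to-last letter 's'. The stems whose second-to-last letter is 's' (fodisg → fodisggish, bepisb → bepisbbish) double the final consonant and add -ish.
The other patterns: stems whose second-to-last letter is 'f' add no- … -oth around the stem; stems whose second-to-last letter is 'w' add -esh; stems whose second-to-last letter is 'l' change the last vowel to 'e'.
So nozekisf → nozekisffish.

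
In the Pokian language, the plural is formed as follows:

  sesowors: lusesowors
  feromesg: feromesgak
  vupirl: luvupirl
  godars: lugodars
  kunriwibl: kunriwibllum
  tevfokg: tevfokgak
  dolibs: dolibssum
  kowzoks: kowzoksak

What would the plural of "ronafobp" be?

kunriwibl and vupirl both end in -l yet inflect differently (kunriwibllum, luvupirl), so the final letter is not what conditions the rule; the second-to-last letter is.
"ronafobp" has second-to-last letter 'b'. The stems whose second-to-last letter is 'b' (kunriwibl → kunriwibllum, dolibs → dolibssum) double the final consonant and add -um.
So ronafobp → ronafobppum.

ronafobppum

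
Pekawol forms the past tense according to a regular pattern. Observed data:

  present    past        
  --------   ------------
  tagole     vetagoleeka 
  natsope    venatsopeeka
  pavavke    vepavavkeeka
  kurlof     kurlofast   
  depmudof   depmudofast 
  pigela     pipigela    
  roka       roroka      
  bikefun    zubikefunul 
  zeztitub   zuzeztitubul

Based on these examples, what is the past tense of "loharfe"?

veloharfeeka

pavavke and pigela both begin with p- yet inflect differently (vepavavkeeka, pipigela), so the first letter is not what conditions the rule; the final letter is.
"loharfe" ends in -e. The stems ending in -e (tagole → vetagoleeka, natsope → venatsopeeka, pavavke → vepavavkeeka) add ve- … -eka around the stem.
So loharfe → veloharfeeka.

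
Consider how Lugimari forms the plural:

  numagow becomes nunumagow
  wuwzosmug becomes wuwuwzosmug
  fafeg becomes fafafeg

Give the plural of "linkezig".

Every pair shown (numagow → nunumagow, wuwzosmug → wuwuwzosmug, fafeg → fafafeg) follows the same rule: repeat the first consonant+vowel as a prefix.
So linkezig → lilinkezig.

lilinkezig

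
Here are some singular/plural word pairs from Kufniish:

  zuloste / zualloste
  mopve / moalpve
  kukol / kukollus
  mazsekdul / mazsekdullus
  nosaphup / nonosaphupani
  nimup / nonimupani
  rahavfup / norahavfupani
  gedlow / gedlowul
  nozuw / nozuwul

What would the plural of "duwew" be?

mazsekdul and nosaphup both have last vowel 'u' yet inflect differently (mazsekdullus, nonosaphupani), so the last vowel is not what conditions the rule; the final letter is.
"duwew" ends in -w. The stems ending in -w (gedlow → gedlowul, nozuw → nozuwul) add -ul.
The other patterns: stems ending in -e insert -al- after the first vowel; stems ending in -l double the final consonant and add -us; stems ending in -p add no- … -ani around the stem.
So duwew → duwewul.

duwewul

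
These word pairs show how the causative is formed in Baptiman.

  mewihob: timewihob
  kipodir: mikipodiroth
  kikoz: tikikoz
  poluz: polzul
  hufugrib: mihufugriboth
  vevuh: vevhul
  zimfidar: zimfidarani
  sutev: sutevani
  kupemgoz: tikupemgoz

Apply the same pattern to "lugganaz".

mewihob and hufugrib both end in -b yet inflect differently (timewihob, mihufugriboth), so the final letter is not what conditions the rule; the last vowel is.
"lugganaz" has last vowel 'a'. The one such stem in the data (zimfidar → zimfidarani) adds -ani, so the same rule applies.
So lugganaz → lugganazani.

lugganazani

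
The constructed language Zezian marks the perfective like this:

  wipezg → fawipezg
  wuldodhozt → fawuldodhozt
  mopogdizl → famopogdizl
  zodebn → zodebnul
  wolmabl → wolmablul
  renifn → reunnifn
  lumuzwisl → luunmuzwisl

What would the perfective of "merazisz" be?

meunrazisz

mopogdizl and wolmabl both end in -l yet inflect differently (famopogdizl, wolmablul), so the final letter is not what conditions the rule; the second-to-last letter is.
"merazisz" has second-to-last letter 's'. The one such stem in the data (lumuzwisl → luunmuzwisl) inserts -un- after the first vowel (as does renifn), so the same rule applies.
The other patterns: stems whose second-to-last letter is 'z' add the prefix fa-; stems whose second-to-last letter is 'b' add -ul.
So merazisz → meunrazisz.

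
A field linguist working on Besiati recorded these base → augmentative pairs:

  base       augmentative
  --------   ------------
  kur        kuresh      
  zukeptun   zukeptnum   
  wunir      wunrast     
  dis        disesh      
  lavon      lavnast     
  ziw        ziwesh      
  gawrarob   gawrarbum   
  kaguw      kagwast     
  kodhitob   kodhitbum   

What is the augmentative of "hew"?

hewesh

ziw and kaguw both end in -w yet inflect differently (ziwesh, kagwast), so the final letter is not what conditions the rule; the number of vowels is.
"hew" has 1 vowel. The stems with 1 vowel (kur → kuresh, dis → disesh, ziw → ziwesh) add -esh.
So hew → hewesh.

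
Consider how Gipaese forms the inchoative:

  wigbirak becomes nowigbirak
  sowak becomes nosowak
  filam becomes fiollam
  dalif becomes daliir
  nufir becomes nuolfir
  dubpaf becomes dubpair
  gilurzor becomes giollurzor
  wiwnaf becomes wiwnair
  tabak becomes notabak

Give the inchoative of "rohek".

dubpaf and tabak both have last vowel 'a' yet inflect differently (dubpair, notabak), so the last vowel is not what conditions the rule; the final letter is.
"rohek" ends in -k. The stems ending in -k (tabak → notabak, sowak → nosowak, wigbirak → nowigbirak) add the prefix no-.
So rohek → norohek.

norohek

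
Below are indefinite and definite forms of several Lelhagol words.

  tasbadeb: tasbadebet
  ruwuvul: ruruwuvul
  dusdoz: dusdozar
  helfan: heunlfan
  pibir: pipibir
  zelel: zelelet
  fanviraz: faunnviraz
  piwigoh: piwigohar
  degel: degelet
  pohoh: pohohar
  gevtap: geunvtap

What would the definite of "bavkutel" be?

degel and ruwuvul both end in -l yet inflect differently (degelet, ruruwuvul), so the final letter is not what conditions the rule; the last vowel is.
"bavkutel" has last vowel 'e'. The stems whose last vowel is 'e' (tasbadeb → tasbadebet, degel → degelet, zelel → zelelet) add -et.
The other patterns: stems whose last vowel is 'i' or 'u' repeat the first consonant+vowel as a prefix; stems whose last vowel is 'o' add -ar; stems whose last vowel is 'a' insert -un- after the first vowel.
So bavkutel → bavkutelet.

bavkutelet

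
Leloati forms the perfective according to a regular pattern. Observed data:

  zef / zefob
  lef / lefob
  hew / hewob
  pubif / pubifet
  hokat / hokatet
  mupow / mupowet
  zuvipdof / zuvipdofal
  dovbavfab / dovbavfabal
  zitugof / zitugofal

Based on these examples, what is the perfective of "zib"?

zibob

zef and pubif both end in -f yet inflect differently (zefob, pubifet), so the final letter is not what conditions the rule; the number of vowels is.
"zib" has 1 vowel. The stems with 1 vowel (zef → zefob, lef → lefob, hew → hewob) add -ob.
The other patterns: stems with 2 vowels add -et; stems with 3 vowels add -al.
So zib → zibob.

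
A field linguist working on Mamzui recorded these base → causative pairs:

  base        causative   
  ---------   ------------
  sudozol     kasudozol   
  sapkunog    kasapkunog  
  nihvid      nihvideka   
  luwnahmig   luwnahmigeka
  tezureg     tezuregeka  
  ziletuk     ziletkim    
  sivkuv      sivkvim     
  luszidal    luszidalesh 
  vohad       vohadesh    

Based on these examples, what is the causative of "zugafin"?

zugafineka

"zugafin" has last vowel 'i'. The stems whose last vowel is 'i' (nihvid → nihvideka, luwnahmig → luwnahmigeka) add -eka.
The other patterns: stems whose last vowel is 'o' add the prefix ka-; stems whose last vowel is 'u' delete the last vowel and add -im; stems whose last vowel is 'a' add -esh.
So zugafin → zugafineka.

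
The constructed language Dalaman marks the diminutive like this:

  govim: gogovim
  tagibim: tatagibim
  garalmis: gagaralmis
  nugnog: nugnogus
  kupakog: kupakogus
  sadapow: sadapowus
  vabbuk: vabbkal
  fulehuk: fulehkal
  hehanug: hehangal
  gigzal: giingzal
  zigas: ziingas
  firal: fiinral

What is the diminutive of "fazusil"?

fafazusil

nugnog and hehanug both end in -g yet inflect differently (nugnogus, hehangal), so the final letter is not what conditions the rule; the last vowel is.
"fazusil" has last vowel 'i'. The stems whose last vowel is 'i' (govim → gogovim, tagibim → tatagibim, garalmis → gagaralmis) repeat the first consonant+vowel as a prefix.
The other patterns: stems whose last vowel is 'o' add -us; stems whose last vowel is 'u' delete the last vowel and add -al; stems whose last vowel is 'a' insert -in- after the first vowel.
So fazusil → fafazusil.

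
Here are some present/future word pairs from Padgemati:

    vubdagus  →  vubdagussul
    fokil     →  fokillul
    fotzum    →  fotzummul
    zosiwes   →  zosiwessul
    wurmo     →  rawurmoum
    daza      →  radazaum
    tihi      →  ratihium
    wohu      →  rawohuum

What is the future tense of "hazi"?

rahazium

fokil and tihi both have last vowel 'i' yet inflect differently (fokillul, ratihium), so the last vowel is not what conditions the rule; whether the stem ends in a vowel or a consonant is.
"hazi" ends in a vowel. The stems ending in a vowel (wurmo → rawurmoum, daza → radazaum, tihi → ratihium) add ra- … -um around the stem.
So hazi → rahazium.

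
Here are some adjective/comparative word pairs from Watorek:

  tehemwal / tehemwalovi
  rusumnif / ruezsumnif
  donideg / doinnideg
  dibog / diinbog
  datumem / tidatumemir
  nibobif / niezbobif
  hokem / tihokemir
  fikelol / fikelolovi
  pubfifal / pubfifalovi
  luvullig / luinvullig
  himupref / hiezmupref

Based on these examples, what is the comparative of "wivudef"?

dibog and fikelol both have last vowel 'o' yet inflect differently (diinbog, fikelolovi), so the last vowel is not what conditions the rule; the final letter is.
"wivudef" ends in -f. The stems ending in -f (rusumnif → ruezsumnif, nibobif → niezbobif, himupref → hiezmupref) insert -ez- after the first vowel.
So wivudef → wiezvudef.

wiezvudef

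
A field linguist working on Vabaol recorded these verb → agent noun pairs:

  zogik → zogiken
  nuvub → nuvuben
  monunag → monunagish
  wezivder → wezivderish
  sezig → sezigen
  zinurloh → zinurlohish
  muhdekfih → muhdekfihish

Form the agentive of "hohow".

hohowen

"hohow" has 2 vowels. The stems with 2 vowels (sezig → sezigen, zogik → zogiken, nuvub → nuvuben) add -en.
So hohow → hohowen.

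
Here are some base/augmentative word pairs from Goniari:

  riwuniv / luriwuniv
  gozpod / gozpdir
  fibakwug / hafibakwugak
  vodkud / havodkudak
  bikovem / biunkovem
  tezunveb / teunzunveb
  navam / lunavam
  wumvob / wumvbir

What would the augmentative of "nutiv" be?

lunutiv

navam and bikovem both end in -m yet inflect differently (lunavam, biunkovem), so the final letter is not what conditions the rule; the last vowel is.
"nutiv" has last vowel 'i'. The one such stem in the data (riwuniv → luriwuniv) adds the prefix lu-, so the same rule applies.
So nutiv → lunutiv.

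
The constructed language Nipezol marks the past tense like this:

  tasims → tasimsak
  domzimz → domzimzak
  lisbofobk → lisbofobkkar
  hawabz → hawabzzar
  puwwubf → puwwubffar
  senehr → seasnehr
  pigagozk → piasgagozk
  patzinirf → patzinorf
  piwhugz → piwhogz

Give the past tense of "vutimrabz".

vutimrabzzar

domzimz and hawabz both end in -z yet inflect differently (domzimzak, hawabzzar), so the final letter is not what conditions the rule; the second-to-last letter is.
"vutimrabz" has second-to-last letter 'b'. The stems whose second-to-last letter is 'b' (lisbofobk → lisbofobkkar, hawabz → hawabzzar, puwwubf → puwwubffar) double the final consonant and add -ar.
The other patterns: stems whose second-to-last letter is 'm' add -ak; stems whose second-to-last letter is 'h' or 'z' insert -as- after the first vowel; stems whose second-to-last letter is 'g' or 'r' change the last vowel to 'o'.
So vutimrabz → vutimrabzzar.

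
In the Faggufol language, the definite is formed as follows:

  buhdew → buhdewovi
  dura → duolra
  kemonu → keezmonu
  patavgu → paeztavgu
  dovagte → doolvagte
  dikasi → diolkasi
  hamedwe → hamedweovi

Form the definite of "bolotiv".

bolotivovi

"bolotiv" begins with b-. The one such stem in the data (buhdew → buhdewovi) adds -ovi, so the same rule applies.
So bolotiv → bolotivovi.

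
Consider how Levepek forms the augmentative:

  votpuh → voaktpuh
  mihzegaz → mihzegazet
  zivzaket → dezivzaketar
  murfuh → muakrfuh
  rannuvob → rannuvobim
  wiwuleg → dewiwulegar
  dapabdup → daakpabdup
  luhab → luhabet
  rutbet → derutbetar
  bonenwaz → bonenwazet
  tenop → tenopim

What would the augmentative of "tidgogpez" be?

luhab and rannuvob both end in -b yet inflect differently (luhabet, rannuvobim), so the final letter is not what conditions the rule; the last vowel is.
"tidgogpez" has last vowel 'e'. The stems whose last vowel is 'e' (rutbet → derutbetar, zivzaket → dezivzaketar, wiwuleg → dewiwulegar) add de- … -ar around the stem.
The other patterns: stems whose last vowel is 'a' add -et; stems whose last vowel is 'o' add -im; stems whose last vowel is 'u' insert -ak- after the first vowel.
So tidgogpez → detidgogpezar.

detidgogpezar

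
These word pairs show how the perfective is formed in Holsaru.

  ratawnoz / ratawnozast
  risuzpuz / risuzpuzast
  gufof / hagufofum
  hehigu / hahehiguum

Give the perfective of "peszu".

hapeszuum

ratawnoz and gufof both have last vowel 'o' yet inflect differently (ratawnozast, hagufofum), so the last vowel is not what conditions the rule; the final letter is.
"peszu" ends in -u. The one such stem in the data (hehigu → hahehiguum) adds ha- … -um around the stem, so the same rule applies.
The other pattern: stems ending in -z add -ast.
So peszu → hapeszuum.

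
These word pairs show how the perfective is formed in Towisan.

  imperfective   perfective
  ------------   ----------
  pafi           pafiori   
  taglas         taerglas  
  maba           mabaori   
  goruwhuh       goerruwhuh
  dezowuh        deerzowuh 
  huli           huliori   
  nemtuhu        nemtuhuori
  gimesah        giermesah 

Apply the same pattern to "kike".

nemtuhu and goruwhuh both have last vowel 'u' yet inflect differently (nemtuhuori, goerruwhuh), so the last vowel is not what conditions the rule; whether the stem ends in a vowel or a consonant is.
"kike" ends in a vowel. The stems ending in a vowel (pafi → pafiori, maba → mabaori, huli → huliori) add -ori.
So kike → kikeori.

kikeori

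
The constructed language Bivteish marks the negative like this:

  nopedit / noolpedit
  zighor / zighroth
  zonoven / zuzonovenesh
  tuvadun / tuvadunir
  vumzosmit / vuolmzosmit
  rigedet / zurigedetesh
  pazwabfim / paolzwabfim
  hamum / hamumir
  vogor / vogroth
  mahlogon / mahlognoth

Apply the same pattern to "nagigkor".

tuvadun and mahlogon both end in -n yet inflect differently (tuvadunir, mahlognoth), so the final letter is not what conditions the rule; the last vowel is.
"nagigkor" has last vowel 'o'. The stems whose last vowel is 'o' (vogor → vogroth, zighor → zighroth, mahlogon → mahlognoth) delete the last vowel and add -oth.
The other patterns: stems whose last vowel is 'u' add -ir; stems whose last vowel is 'i' insert -ol- after the first vowel; stems whose last vowel is 'e' add zu- … -esh around the stem.
So nagigkor → nagigkroth.

nagigkroth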